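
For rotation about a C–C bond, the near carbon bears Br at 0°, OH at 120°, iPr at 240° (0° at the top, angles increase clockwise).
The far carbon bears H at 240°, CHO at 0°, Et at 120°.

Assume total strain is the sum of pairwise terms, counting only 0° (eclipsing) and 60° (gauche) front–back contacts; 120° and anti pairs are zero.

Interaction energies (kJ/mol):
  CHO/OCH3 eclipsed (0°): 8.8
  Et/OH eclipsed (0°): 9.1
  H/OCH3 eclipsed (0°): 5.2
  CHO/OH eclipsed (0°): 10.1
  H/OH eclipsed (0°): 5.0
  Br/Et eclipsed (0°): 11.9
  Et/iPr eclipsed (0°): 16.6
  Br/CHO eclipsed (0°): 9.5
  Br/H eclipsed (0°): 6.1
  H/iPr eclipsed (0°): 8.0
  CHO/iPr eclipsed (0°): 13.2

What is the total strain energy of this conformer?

26.6 kJ/mol

This conformer is eclipsed. Br at 0° is eclipsed with CHO at 0° (9.5); OH at 120° is eclipsed with Et at 120° (9.1); iPr at 240° is eclipsed with H at 240° (8.0). Total 26.6 kJ/mol.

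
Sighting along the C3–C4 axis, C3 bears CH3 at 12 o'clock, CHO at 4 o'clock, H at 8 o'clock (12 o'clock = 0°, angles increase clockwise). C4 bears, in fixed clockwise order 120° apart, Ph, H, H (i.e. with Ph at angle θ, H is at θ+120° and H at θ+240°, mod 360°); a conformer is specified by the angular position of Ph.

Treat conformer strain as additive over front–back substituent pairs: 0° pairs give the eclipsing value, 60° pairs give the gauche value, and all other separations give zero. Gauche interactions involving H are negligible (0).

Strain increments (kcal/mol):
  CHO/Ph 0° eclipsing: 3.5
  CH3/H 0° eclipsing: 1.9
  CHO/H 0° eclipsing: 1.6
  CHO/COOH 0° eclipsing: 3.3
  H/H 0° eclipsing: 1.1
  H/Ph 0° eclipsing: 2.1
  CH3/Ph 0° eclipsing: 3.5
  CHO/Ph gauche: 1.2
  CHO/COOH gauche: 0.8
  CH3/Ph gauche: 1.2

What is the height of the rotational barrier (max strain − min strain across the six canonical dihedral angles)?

Ph at 0° is eclipsed. CH3 at 0° is eclipsed with Ph at 0° (3.5); CHO at 120° is eclipsed with H at 120° (1.6); H at 240° is eclipsed with H at 240° (1.1). Total 6.2 kcal/mol.
Ph at 60° is staggered. CH3 at 0° is gauche with Ph at 60° (1.2); CHO at 120° is gauche with Ph at 60° (1.2). Total 2.4 kcal/mol.
Ph at 120° is eclipsed. CH3 at 0° is eclipsed with H at 0° (1.9); CHO at 120° is eclipsed with Ph at 120° (3.5); H at 240° is eclipsed with H at 240° (1.1). Total 6.5 kcal/mol.
Ph at 180° is staggered. CHO at 120° is gauche with Ph at 180° (1.2). Total 1.2 kcal/mol.
Ph at 240° is eclipsed. CH3 at 0° is eclipsed with H at 0° (1.9); CHO at 120° is eclipsed with H at 120° (1.6); H at 240° is eclipsed with Ph at 240° (2.1). Total 5.6 kcal/mol.
Ph at 300° is staggered. CH3 at 0° is gauche with Ph at 300° (1.2). Total 1.2 kcal/mol.
Max at 120° (6.5 kcal/mol), min at 180° (1.2 kcal/mol); barrier = 5.3 kcal/mol.

5.3 kcal/mol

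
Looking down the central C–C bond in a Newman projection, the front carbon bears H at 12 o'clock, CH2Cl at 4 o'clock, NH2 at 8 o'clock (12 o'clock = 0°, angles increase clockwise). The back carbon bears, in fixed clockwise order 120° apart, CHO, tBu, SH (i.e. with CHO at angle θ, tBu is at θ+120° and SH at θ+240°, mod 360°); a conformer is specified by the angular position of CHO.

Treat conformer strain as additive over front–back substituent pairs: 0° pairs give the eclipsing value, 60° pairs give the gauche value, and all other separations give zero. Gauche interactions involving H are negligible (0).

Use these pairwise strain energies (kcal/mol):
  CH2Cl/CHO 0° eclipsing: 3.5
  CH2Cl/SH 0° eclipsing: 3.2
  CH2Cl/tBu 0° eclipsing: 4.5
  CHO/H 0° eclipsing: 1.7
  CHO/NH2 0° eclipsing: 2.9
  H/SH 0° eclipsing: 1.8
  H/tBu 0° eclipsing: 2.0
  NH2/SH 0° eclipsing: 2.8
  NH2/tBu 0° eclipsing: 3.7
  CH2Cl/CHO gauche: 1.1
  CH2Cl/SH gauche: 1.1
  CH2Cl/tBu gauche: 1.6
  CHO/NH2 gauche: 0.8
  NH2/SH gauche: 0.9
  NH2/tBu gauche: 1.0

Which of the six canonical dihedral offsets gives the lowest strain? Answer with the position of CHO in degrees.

CHO at 0° (eclipsed): H(0°)/CHO(0°) eclipsed 1.7; CH2Cl(120°)/tBu(120°) eclipsed 4.5; NH2(240°)/SH(240°) eclipsed 2.8 → 9.0 kcal/mol.
CHO at 60° (staggered): CH2Cl(120°)/CHO(60°) gauche 1.1; CH2Cl(120°)/tBu(180°) gauche 1.6; NH2(240°)/tBu(180°) gauche 1.0; NH2(240°)/SH(300°) gauche 0.9 → 4.6 kcal/mol.
CHO at 120° (eclipsed): H(0°)/SH(0°) eclipsed 1.8; CH2Cl(120°)/CHO(120°) eclipsed 3.5; NH2(240°)/tBu(240°) eclipsed 3.7 → 9.0 kcal/mol.
CHO at 180° (staggered): CH2Cl(120°)/CHO(180°) gauche 1.1; CH2Cl(120°)/SH(60°) gauche 1.1; NH2(240°)/CHO(180°) gauche 0.8; NH2(240°)/tBu(300°) gauche 1.0 → 4.0 kcal/mol.
CHO at 240° (eclipsed): H(0°)/tBu(0°) eclipsed 2.0; CH2Cl(120°)/SH(120°) eclipsed 3.2; NH2(240°)/CHO(240°) eclipsed 2.9 → 8.1 kcal/mol.
CHO at 300° (staggered): CH2Cl(120°)/tBu(60°) gauche 1.6; CH2Cl(120°)/SH(180°) gauche 1.1; NH2(240°)/CHO(300°) gauche 0.8; NH2(240°)/SH(180°) gauche 0.9 → 4.4 kcal/mol.
The minimum (4.0 kcal/mol) occurs with CHO at 180°.

180°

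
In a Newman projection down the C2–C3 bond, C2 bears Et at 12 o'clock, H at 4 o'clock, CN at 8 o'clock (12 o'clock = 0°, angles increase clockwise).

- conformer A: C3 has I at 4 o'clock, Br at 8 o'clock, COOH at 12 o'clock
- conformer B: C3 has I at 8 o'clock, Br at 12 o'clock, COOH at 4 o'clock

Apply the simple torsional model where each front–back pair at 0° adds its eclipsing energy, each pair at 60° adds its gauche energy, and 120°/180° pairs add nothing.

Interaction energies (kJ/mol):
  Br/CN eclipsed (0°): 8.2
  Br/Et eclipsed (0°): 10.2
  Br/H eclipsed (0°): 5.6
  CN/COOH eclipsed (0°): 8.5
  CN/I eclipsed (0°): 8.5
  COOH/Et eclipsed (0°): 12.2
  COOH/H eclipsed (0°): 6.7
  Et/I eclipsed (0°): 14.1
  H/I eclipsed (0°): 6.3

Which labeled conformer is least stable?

A

A (eclipsed): Et(0°)/COOH(0°) eclipsed 12.2; H(120°)/I(120°) eclipsed 6.3; CN(240°)/Br(240°) eclipsed 8.2 → 26.7 kJ/mol.
B (eclipsed): Et(0°)/Br(0°) eclipsed 10.2; H(120°)/COOH(120°) eclipsed 6.7; CN(240°)/I(240°) eclipsed 8.5 → 25.4 kJ/mol.
A has the highest total (26.7 kJ/mol).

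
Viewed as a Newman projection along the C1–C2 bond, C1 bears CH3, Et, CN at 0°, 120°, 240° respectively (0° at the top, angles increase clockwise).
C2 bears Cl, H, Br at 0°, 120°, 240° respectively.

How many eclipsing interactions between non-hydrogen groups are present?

2

Non-H eclipsing pairs: CH3(0°)/Cl(0°); CN(240°)/Br(240°) — 2 interactions.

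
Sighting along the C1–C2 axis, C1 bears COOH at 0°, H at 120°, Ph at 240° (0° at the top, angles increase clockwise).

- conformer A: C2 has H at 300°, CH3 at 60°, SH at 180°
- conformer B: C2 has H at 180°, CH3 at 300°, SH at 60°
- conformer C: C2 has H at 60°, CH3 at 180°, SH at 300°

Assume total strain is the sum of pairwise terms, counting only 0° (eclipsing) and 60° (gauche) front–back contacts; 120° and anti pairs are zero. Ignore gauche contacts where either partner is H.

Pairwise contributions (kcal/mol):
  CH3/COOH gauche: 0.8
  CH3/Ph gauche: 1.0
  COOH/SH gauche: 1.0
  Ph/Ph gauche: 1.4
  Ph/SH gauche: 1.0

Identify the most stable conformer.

A

A (staggered): COOH–CH3 gauche, Ph–SH gauche; 0.8 + 1.0 = 1.8 kcal/mol.
B (staggered): COOH–CH3 gauche, COOH–SH gauche, Ph–CH3 gauche; 0.8 + 1.0 + 1.0 = 2.8 kcal/mol.
C (staggered): COOH–SH gauche, Ph–CH3 gauche, Ph–SH gauche; 1.0 + 1.0 + 1.0 = 3.0 kcal/mol.
A has the lowest total (1.8 kcal/mol).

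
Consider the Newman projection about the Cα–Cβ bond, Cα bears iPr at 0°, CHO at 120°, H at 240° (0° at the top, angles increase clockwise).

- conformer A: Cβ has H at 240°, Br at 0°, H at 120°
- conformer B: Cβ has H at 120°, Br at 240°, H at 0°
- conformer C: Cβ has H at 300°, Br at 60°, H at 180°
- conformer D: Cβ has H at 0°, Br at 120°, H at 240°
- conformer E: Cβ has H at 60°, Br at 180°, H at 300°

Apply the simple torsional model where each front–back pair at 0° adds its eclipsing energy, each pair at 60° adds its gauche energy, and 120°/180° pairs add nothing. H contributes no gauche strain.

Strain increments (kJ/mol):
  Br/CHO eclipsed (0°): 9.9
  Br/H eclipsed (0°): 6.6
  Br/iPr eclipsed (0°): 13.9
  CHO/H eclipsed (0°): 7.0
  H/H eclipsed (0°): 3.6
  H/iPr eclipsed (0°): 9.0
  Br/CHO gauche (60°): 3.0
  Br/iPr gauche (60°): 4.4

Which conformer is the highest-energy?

A

A (eclipsed): iPr(0°)/Br(0°) eclipsed 13.9; CHO(120°)/H(120°) eclipsed 7.0; H(240°)/H(240°) eclipsed 3.6 → 24.5 kJ/mol.
B (eclipsed): iPr(0°)/H(0°) eclipsed 9.0; CHO(120°)/H(120°) eclipsed 7.0; H(240°)/Br(240°) eclipsed 6.6 → 22.6 kJ/mol.
C (staggered): iPr(0°)/Br(60°) gauche 4.4; CHO(120°)/Br(60°) gauche 3.0 → 7.4 kJ/mol.
D (eclipsed): iPr(0°)/H(0°) eclipsed 9.0; CHO(120°)/Br(120°) eclipsed 9.9; H(240°)/H(240°) eclipsed 3.6 → 22.5 kJ/mol.
E (staggered): CHO(120°)/Br(180°) gauche 3.0 → 3.0 kJ/mol.
A has the highest total (24.5 kJ/mol).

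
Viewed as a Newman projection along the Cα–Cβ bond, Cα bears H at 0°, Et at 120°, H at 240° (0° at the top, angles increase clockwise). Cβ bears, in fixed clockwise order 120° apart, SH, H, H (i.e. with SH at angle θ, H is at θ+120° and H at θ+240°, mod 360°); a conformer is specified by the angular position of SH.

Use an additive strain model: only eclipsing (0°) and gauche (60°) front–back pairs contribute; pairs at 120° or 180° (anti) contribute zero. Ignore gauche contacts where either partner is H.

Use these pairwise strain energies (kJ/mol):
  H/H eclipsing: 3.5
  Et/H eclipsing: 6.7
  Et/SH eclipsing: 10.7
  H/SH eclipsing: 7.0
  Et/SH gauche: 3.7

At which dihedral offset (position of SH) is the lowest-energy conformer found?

300°

SH at 0° (eclipsed): H–SH eclipsed, Et–H eclipsed, H–H eclipsed; 7.0 + 6.7 + 3.5 = 17.2 kJ/mol.
SH at 60° (staggered): Et–SH gauche; 3.7 = 3.7 kJ/mol.
SH at 120° (eclipsed): H–H eclipsed, Et–SH eclipsed, H–H eclipsed; 3.5 + 10.7 + 3.5 = 17.7 kJ/mol.
SH at 180° (staggered): Et–SH gauche; 3.7 = 3.7 kJ/mol.
SH at 240° (eclipsed): H–H eclipsed, Et–H eclipsed, H–SH eclipsed; 3.5 + 6.7 + 7.0 = 17.2 kJ/mol.
SH at 300° (staggered): no non-H gauche contacts → 0.0 kJ/mol.
The minimum (0.0 kJ/mol) occurs with SH at 300°.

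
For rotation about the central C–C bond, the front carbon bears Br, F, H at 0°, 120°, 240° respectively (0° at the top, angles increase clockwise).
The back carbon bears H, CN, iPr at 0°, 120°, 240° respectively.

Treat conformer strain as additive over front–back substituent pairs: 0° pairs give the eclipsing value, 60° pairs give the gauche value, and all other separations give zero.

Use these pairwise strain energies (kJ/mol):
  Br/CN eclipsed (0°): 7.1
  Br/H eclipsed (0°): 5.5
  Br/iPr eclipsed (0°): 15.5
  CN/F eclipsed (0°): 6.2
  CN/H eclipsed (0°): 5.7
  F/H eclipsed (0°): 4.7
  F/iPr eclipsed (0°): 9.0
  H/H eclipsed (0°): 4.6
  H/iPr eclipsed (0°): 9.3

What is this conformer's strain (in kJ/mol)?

This conformer (eclipsed): Br(0°)/H(0°) eclipsed 5.5; F(120°)/CN(120°) eclipsed 6.2; H(240°)/iPr(240°) eclipsed 9.3 → 21.0 kJ/mol.

21.0 kJ/mol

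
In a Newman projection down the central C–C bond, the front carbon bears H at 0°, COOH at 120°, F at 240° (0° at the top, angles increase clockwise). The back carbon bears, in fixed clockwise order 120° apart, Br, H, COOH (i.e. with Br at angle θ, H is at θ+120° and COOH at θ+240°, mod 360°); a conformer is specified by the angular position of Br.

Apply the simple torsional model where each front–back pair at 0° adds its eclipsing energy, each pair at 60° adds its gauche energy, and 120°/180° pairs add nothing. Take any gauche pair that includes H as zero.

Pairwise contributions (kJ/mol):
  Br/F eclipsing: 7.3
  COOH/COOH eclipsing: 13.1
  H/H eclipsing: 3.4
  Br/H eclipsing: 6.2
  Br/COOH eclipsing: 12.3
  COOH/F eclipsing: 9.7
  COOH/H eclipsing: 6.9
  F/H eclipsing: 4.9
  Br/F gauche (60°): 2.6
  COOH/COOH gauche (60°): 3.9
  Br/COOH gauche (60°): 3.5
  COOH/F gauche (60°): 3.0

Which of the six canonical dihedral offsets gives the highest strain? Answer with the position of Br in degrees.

120°

Br at 0° (eclipsed): H–Br eclipsed, COOH–H eclipsed, F–COOH eclipsed; 6.2 + 6.9 + 9.7 = 22.8 kJ/mol.
Br at 60° (staggered): COOH–Br gauche, F–COOH gauche; 3.5 + 3.0 = 6.5 kJ/mol.
Br at 120° (eclipsed): H–COOH eclipsed, COOH–Br eclipsed, F–H eclipsed; 6.9 + 12.3 + 4.9 = 24.1 kJ/mol.
Br at 180° (staggered): COOH–Br gauche, COOH–COOH gauche, F–Br gauche; 3.5 + 3.9 + 2.6 = 10.0 kJ/mol.
Br at 240° (eclipsed): H–H eclipsed, COOH–COOH eclipsed, F–Br eclipsed; 3.4 + 13.1 + 7.3 = 23.8 kJ/mol.
Br at 300° (staggered): COOH–COOH gauche, F–Br gauche, F–COOH gauche; 3.9 + 2.6 + 3.0 = 9.5 kJ/mol.
The maximum (24.1 kJ/mol) occurs with Br at 120°.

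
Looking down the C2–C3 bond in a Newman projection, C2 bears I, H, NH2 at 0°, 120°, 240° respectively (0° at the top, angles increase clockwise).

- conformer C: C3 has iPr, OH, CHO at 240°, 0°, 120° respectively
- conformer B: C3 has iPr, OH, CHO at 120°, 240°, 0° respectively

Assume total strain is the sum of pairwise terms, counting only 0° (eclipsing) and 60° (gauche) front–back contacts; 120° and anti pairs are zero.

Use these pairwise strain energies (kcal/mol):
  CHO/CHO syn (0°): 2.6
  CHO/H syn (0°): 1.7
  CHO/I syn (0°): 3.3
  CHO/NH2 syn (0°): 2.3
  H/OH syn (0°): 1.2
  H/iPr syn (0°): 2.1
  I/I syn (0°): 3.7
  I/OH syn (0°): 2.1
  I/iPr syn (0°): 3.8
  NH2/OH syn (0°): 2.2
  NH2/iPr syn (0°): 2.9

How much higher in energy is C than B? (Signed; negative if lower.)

-0.9 kcal/mol

C (eclipsed): I–OH eclipsed, H–CHO eclipsed, NH2–iPr eclipsed; 2.1 + 1.7 + 2.9 = 6.7 kcal/mol.
B (eclipsed): I–CHO eclipsed, H–iPr eclipsed, NH2–OH eclipsed; 3.3 + 2.1 + 2.2 = 7.6 kcal/mol.
E(C) − E(B) = 6.7 − 7.6 = -0.9 kcal/mol.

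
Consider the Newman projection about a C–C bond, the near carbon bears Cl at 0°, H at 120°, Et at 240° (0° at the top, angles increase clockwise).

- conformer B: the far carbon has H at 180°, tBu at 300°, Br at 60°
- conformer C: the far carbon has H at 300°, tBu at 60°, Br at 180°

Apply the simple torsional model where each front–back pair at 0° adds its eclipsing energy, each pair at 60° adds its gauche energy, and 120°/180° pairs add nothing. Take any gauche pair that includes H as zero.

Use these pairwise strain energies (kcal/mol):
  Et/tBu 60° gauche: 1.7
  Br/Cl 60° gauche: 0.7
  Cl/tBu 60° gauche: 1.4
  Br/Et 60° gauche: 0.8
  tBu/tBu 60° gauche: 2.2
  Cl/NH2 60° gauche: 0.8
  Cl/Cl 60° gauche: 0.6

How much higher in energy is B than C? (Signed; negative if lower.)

+1.6 kcal/mol

B (staggered): Cl(0°)/tBu(300°) gauche 1.4; Cl(0°)/Br(60°) gauche 0.7; Et(240°)/tBu(300°) gauche 1.7 → 3.8 kcal/mol.
C (staggered): Cl(0°)/tBu(60°) gauche 1.4; Et(240°)/Br(180°) gauche 0.8 → 2.2 kcal/mol.
E(B) − E(C) = 3.8 − 2.2 = +1.6 kcal/mol.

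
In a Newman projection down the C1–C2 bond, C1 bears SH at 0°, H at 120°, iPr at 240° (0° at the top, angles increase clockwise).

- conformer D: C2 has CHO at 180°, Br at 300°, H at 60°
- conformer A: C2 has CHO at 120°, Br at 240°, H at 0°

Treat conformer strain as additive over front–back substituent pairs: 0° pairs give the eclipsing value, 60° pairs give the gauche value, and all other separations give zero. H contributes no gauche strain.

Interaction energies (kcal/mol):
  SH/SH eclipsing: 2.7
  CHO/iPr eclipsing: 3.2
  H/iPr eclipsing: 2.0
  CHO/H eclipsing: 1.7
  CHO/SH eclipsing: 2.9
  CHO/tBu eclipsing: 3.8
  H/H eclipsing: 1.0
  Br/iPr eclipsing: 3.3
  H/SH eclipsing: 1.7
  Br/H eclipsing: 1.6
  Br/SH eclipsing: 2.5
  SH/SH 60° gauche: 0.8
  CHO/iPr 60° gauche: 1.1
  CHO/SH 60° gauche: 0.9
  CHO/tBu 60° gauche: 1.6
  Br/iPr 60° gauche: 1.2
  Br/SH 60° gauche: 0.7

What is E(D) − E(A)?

-3.7 kcal/mol

D (staggered): SH–Br gauche, iPr–CHO gauche, iPr–Br gauche; 0.7 + 1.1 + 1.2 = 3.0 kcal/mol.
A (eclipsed): SH–H eclipsed, H–CHO eclipsed, iPr–Br eclipsed; 1.7 + 1.7 + 3.3 = 6.7 kcal/mol.
E(D) − E(A) = 3.0 − 6.7 = -3.7 kcal/mol.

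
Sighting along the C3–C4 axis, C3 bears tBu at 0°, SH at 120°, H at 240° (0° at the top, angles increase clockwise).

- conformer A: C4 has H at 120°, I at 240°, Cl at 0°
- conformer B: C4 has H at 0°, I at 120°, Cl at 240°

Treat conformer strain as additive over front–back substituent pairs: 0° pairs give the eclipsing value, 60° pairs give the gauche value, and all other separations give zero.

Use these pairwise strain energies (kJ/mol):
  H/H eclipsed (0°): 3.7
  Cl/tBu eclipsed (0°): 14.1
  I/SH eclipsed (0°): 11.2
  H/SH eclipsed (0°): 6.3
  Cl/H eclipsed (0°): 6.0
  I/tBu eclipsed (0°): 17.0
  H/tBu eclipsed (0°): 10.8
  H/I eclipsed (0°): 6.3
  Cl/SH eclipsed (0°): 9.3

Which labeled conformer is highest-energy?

B

A (eclipsed): tBu–Cl eclipsed, SH–H eclipsed, H–I eclipsed; 14.1 + 6.3 + 6.3 = 26.7 kJ/mol.
B (eclipsed): tBu–H eclipsed, SH–I eclipsed, H–Cl eclipsed; 10.8 + 11.2 + 6.0 = 28.0 kJ/mol.
B has the highest total (28.0 kJ/mol).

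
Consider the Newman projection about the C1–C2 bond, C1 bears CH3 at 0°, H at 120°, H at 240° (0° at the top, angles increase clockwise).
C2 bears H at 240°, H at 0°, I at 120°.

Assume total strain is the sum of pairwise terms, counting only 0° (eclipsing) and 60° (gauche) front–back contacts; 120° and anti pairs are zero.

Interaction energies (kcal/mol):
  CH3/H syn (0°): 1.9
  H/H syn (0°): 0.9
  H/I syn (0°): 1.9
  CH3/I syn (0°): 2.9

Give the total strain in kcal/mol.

4.7 kcal/mol

This conformer (eclipsed): CH3(0°)/H(0°) eclipsed 1.9; H(120°)/I(120°) eclipsed 1.9; H(240°)/H(240°) eclipsed 0.9 → 4.7 kcal/mol.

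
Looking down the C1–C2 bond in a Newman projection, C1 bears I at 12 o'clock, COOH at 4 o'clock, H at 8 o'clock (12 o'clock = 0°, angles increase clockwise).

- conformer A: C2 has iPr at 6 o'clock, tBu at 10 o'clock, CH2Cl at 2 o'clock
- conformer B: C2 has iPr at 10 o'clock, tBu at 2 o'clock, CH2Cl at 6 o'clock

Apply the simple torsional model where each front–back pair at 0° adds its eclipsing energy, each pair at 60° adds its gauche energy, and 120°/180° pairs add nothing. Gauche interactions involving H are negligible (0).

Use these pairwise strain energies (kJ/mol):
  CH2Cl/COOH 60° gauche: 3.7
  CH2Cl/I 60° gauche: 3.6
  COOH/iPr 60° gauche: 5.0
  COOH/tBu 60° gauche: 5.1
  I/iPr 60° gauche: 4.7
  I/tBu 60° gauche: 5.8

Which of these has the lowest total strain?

A (staggered): I(0°)/tBu(300°) gauche 5.8; I(0°)/CH2Cl(60°) gauche 3.6; COOH(120°)/iPr(180°) gauche 5.0; COOH(120°)/CH2Cl(60°) gauche 3.7 → 18.1 kJ/mol.
B (staggered): I(0°)/iPr(300°) gauche 4.7; I(0°)/tBu(60°) gauche 5.8; COOH(120°)/tBu(60°) gauche 5.1; COOH(120°)/CH2Cl(180°) gauche 3.7 → 19.3 kJ/mol.
A has the lowest total (18.1 kJ/mol).

A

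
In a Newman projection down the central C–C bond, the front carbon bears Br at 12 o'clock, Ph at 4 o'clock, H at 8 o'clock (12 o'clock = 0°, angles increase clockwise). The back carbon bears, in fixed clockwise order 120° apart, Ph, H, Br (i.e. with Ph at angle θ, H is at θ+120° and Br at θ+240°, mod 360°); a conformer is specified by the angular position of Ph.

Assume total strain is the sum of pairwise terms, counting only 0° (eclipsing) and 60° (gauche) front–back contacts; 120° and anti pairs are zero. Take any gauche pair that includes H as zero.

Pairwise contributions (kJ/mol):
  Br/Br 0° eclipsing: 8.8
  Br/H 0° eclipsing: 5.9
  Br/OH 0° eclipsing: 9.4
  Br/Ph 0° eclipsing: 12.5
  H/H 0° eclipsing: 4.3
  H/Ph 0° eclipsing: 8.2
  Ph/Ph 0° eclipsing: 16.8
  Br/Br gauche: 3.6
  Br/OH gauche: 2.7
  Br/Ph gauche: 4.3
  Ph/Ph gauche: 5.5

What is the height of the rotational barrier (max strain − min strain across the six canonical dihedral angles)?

21.3 kJ/mol

Ph at 0° (eclipsed): Br(0°)/Ph(0°) eclipsed 12.5; Ph(120°)/H(120°) eclipsed 8.2; H(240°)/Br(240°) eclipsed 5.9 → 26.6 kJ/mol.
Ph at 60° (staggered): Br(0°)/Ph(60°) gauche 4.3; Br(0°)/Br(300°) gauche 3.6; Ph(120°)/Ph(60°) gauche 5.5 → 13.4 kJ/mol.
Ph at 120° (eclipsed): Br(0°)/Br(0°) eclipsed 8.8; Ph(120°)/Ph(120°) eclipsed 16.8; H(240°)/H(240°) eclipsed 4.3 → 29.9 kJ/mol.
Ph at 180° (staggered): Br(0°)/Br(60°) gauche 3.6; Ph(120°)/Ph(180°) gauche 5.5; Ph(120°)/Br(60°) gauche 4.3 → 13.4 kJ/mol.
Ph at 240° (eclipsed): Br(0°)/H(0°) eclipsed 5.9; Ph(120°)/Br(120°) eclipsed 12.5; H(240°)/Ph(240°) eclipsed 8.2 → 26.6 kJ/mol.
Ph at 300° (staggered): Br(0°)/Ph(300°) gauche 4.3; Ph(120°)/Br(180°) gauche 4.3 → 8.6 kJ/mol.
Max at 120° (29.9 kJ/mol), min at 300° (8.6 kJ/mol); barrier = 21.3 kJ/mol.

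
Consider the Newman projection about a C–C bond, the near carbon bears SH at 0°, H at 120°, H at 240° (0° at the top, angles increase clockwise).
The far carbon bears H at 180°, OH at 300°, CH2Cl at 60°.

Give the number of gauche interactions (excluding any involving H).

2

Non-H gauche pairs: SH(0°)/OH(300°); SH(0°)/CH2Cl(60°) — 2 interactions.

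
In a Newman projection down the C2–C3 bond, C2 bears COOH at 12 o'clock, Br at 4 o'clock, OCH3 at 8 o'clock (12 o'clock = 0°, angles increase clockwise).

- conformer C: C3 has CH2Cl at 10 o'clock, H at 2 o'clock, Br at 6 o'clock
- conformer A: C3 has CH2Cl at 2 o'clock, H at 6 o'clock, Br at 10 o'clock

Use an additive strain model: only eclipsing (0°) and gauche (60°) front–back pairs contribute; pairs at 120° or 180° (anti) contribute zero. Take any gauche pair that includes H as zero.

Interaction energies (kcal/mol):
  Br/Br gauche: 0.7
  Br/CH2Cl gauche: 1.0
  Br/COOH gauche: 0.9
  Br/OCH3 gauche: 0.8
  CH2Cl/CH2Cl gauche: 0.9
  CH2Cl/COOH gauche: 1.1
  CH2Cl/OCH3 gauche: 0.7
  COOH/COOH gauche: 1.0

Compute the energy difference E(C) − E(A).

C (staggered): COOH–CH2Cl gauche, Br–Br gauche, OCH3–CH2Cl gauche, OCH3–Br gauche; 1.1 + 0.7 + 0.7 + 0.8 = 3.3 kcal/mol.
A (staggered): COOH–CH2Cl gauche, COOH–Br gauche, Br–CH2Cl gauche, OCH3–Br gauche; 1.1 + 0.9 + 1.0 + 0.8 = 3.8 kcal/mol.
E(C) − E(A) = 3.3 − 3.8 = -0.5 kcal/mol.

-0.5 kcal/mol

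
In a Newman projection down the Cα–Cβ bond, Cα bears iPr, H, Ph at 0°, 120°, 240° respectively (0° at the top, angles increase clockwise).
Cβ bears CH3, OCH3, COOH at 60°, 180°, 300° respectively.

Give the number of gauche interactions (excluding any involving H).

Non-H gauche pairs: iPr(0°)/CH3(60°); iPr(0°)/COOH(300°); Ph(240°)/OCH3(180°); Ph(240°)/COOH(300°) — 4 interactions.

4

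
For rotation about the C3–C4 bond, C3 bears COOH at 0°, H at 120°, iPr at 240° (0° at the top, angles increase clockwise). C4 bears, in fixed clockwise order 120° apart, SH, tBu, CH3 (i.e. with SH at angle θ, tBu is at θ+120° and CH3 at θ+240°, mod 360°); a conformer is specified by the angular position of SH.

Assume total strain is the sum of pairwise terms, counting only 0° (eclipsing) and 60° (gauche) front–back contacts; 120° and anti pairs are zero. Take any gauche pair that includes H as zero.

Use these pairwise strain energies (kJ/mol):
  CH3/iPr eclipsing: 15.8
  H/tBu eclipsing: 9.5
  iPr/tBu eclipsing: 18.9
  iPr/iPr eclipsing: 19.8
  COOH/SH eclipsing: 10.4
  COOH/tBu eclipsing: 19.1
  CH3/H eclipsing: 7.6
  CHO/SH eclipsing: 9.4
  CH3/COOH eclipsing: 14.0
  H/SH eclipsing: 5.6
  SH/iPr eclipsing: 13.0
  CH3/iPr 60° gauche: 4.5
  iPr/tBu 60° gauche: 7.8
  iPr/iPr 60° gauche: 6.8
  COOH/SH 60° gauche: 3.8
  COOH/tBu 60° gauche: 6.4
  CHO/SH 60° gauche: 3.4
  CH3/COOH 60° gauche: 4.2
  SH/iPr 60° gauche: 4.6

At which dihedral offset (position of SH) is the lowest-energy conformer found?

SH at 0° is eclipsed. COOH at 0° is eclipsed with SH at 0° (10.4); H at 120° is eclipsed with tBu at 120° (9.5); iPr at 240° is eclipsed with CH3 at 240° (15.8). Total 35.7 kJ/mol.
SH at 60° is staggered. COOH at 0° is gauche with SH at 60° (3.8); COOH at 0° is gauche with CH3 at 300° (4.2); iPr at 240° is gauche with tBu at 180° (7.8); iPr at 240° is gauche with CH3 at 300° (4.5). Total 20.3 kJ/mol.
SH at 120° is eclipsed. COOH at 0° is eclipsed with CH3 at 0° (14.0); H at 120° is eclipsed with SH at 120° (5.6); iPr at 240° is eclipsed with tBu at 240° (18.9). Total 38.5 kJ/mol.
SH at 180° is staggered. COOH at 0° is gauche with tBu at 300° (6.4); COOH at 0° is gauche with CH3 at 60° (4.2); iPr at 240° is gauche with SH at 180° (4.6); iPr at 240° is gauche with tBu at 300° (7.8). Total 23.0 kJ/mol.
SH at 240° is eclipsed. COOH at 0° is eclipsed with tBu at 0° (19.1); H at 120° is eclipsed with CH3 at 120° (7.6); iPr at 240° is eclipsed with SH at 240° (13.0). Total 39.7 kJ/mol.
SH at 300° is staggered. COOH at 0° is gauche with SH at 300° (3.8); COOH at 0° is gauche with tBu at 60° (6.4); iPr at 240° is gauche with SH at 300° (4.6); iPr at 240° is gauche with CH3 at 180° (4.5). Total 19.3 kJ/mol.
The minimum (19.3 kJ/mol) occurs with SH at 300°.

300°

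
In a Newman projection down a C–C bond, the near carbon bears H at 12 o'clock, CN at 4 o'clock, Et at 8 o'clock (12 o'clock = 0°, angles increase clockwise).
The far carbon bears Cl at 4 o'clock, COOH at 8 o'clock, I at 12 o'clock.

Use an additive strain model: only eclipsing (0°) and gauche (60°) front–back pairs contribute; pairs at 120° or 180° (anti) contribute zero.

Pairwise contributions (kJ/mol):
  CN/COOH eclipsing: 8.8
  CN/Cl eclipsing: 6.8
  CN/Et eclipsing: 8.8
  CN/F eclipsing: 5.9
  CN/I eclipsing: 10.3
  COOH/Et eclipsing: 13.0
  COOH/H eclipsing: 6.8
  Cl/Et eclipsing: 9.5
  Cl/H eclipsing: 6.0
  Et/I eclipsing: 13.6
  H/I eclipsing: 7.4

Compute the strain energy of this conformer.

27.2 kJ/mol

This conformer (eclipsed): H(0°)/I(0°) eclipsed 7.4; CN(120°)/Cl(120°) eclipsed 6.8; Et(240°)/COOH(240°) eclipsed 13.0 → 27.2 kJ/mol.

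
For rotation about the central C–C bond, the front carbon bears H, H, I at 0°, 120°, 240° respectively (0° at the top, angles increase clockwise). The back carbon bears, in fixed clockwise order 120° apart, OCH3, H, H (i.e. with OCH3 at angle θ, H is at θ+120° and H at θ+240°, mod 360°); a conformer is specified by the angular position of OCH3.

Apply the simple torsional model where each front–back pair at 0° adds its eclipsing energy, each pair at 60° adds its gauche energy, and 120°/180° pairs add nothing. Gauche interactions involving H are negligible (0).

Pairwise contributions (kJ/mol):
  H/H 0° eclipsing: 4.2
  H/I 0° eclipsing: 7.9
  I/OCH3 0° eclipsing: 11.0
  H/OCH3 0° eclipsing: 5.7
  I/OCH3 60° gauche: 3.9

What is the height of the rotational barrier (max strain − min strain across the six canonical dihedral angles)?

19.4 kJ/mol

OCH3 at 0° (eclipsed): H(0°)/OCH3(0°) eclipsed 5.7; H(120°)/H(120°) eclipsed 4.2; I(240°)/H(240°) eclipsed 7.9 → 17.8 kJ/mol.
OCH3 at 60° (staggered): no non-H gauche contacts → 0.0 kJ/mol.
OCH3 at 120° (eclipsed): H(0°)/H(0°) eclipsed 4.2; H(120°)/OCH3(120°) eclipsed 5.7; I(240°)/H(240°) eclipsed 7.9 → 17.8 kJ/mol.
OCH3 at 180° (staggered): I(240°)/OCH3(180°) gauche 3.9 → 3.9 kJ/mol.
OCH3 at 240° (eclipsed): H(0°)/H(0°) eclipsed 4.2; H(120°)/H(120°) eclipsed 4.2; I(240°)/OCH3(240°) eclipsed 11.0 → 19.4 kJ/mol.
OCH3 at 300° (staggered): I(240°)/OCH3(300°) gauche 3.9 → 3.9 kJ/mol.
Max at 240° (19.4 kJ/mol), min at 60° (0.0 kJ/mol); barrier = 19.4 kJ/mol.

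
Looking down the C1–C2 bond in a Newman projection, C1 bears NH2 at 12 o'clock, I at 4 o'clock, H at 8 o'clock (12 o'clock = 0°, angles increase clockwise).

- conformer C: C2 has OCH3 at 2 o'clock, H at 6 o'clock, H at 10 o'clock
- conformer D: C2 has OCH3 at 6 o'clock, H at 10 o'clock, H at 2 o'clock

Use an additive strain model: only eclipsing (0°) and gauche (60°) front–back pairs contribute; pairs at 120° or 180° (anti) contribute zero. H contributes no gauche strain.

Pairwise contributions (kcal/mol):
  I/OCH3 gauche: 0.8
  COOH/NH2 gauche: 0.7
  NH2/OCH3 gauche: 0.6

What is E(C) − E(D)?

+0.6 kcal/mol

C (staggered): NH2–OCH3 gauche, I–OCH3 gauche; 0.6 + 0.8 = 1.4 kcal/mol.
D (staggered): I–OCH3 gauche; 0.8 = 0.8 kcal/mol.
E(C) − E(D) = 1.4 − 0.8 = +0.6 kcal/mol.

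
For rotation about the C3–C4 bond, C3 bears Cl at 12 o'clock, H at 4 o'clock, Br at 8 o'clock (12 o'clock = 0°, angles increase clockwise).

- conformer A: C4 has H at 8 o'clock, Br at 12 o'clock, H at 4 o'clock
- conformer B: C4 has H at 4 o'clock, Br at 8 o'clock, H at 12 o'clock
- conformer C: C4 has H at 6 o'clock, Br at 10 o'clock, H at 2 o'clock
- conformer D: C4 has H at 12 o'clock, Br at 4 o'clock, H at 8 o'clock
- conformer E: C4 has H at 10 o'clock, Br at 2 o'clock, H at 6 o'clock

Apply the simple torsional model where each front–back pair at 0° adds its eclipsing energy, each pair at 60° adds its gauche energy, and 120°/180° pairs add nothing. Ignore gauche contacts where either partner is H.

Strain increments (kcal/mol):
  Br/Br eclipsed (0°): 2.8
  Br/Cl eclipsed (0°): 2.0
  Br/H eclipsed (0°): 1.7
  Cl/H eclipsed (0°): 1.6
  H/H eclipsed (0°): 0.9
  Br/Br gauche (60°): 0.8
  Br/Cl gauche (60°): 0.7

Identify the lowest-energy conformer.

A is eclipsed. Cl at 0° is eclipsed with Br at 0° (2.0); H at 120° is eclipsed with H at 120° (0.9); Br at 240° is eclipsed with H at 240° (1.7). Total 4.6 kcal/mol.
B is eclipsed. Cl at 0° is eclipsed with H at 0° (1.6); H at 120° is eclipsed with H at 120° (0.9); Br at 240° is eclipsed with Br at 240° (2.8). Total 5.3 kcal/mol.
C is staggered. Cl at 0° is gauche with Br at 300° (0.7); Br at 240° is gauche with Br at 300° (0.8). Total 1.5 kcal/mol.
D is eclipsed. Cl at 0° is eclipsed with H at 0° (1.6); H at 120° is eclipsed with Br at 120° (1.7); Br at 240° is eclipsed with H at 240° (1.7). Total 5.0 kcal/mol.
E is staggered. Cl at 0° is gauche with Br at 60° (0.7). Total 0.7 kcal/mol.
E has the lowest total (0.7 kcal/mol).

E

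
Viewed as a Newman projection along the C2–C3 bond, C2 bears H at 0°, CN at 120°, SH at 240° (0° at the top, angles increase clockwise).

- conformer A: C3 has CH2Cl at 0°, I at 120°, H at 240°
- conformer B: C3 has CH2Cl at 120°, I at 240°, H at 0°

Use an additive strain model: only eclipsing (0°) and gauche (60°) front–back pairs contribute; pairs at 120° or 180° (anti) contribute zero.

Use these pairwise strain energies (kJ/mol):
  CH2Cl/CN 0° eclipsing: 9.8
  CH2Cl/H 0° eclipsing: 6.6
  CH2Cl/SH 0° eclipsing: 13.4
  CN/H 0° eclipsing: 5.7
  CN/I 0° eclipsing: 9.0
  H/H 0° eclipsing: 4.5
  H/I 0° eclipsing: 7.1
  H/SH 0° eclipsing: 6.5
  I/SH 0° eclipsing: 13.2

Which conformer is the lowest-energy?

A

A (eclipsed): H–CH2Cl eclipsed, CN–I eclipsed, SH–H eclipsed; 6.6 + 9.0 + 6.5 = 22.1 kJ/mol.
B (eclipsed): H–H eclipsed, CN–CH2Cl eclipsed, SH–I eclipsed; 4.5 + 9.8 + 13.2 = 27.5 kJ/mol.
A has the lowest total (22.1 kJ/mol).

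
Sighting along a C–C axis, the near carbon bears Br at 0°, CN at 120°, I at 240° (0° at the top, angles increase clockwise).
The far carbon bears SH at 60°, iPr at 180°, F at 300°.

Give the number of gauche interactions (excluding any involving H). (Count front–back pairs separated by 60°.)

6

Non-H gauche pairs: Br(0°)/SH(60°); Br(0°)/F(300°); CN(120°)/SH(60°); CN(120°)/iPr(180°); I(240°)/iPr(180°); I(240°)/F(300°) — 6 interactions.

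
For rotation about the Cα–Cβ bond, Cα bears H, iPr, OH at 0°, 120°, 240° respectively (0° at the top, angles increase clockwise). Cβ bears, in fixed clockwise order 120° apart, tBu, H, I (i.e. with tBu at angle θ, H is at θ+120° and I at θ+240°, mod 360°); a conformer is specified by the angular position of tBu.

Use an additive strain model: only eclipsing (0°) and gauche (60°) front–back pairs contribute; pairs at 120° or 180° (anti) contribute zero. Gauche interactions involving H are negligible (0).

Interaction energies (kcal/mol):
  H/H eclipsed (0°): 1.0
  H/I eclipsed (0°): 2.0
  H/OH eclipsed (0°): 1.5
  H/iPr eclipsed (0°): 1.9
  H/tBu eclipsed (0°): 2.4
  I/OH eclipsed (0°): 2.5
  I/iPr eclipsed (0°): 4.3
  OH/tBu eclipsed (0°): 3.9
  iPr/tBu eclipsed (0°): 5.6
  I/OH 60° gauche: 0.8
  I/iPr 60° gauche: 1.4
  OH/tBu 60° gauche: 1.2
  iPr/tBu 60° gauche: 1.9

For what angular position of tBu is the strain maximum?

tBu at 0° (eclipsed): H–tBu eclipsed, iPr–H eclipsed, OH–I eclipsed; 2.4 + 1.9 + 2.5 = 6.8 kcal/mol.
tBu at 60° (staggered): iPr–tBu gauche, OH–I gauche; 1.9 + 0.8 = 2.7 kcal/mol.
tBu at 120° (eclipsed): H–I eclipsed, iPr–tBu eclipsed, OH–H eclipsed; 2.0 + 5.6 + 1.5 = 9.1 kcal/mol.
tBu at 180° (staggered): iPr–tBu gauche, iPr–I gauche, OH–tBu gauche; 1.9 + 1.4 + 1.2 = 4.5 kcal/mol.
tBu at 240° (eclipsed): H–H eclipsed, iPr–I eclipsed, OH–tBu eclipsed; 1.0 + 4.3 + 3.9 = 9.2 kcal/mol.
tBu at 300° (staggered): iPr–I gauche, OH–tBu gauche, OH–I gauche; 1.4 + 1.2 + 0.8 = 3.4 kcal/mol.
The maximum (9.2 kcal/mol) occurs with tBu at 240°.

240°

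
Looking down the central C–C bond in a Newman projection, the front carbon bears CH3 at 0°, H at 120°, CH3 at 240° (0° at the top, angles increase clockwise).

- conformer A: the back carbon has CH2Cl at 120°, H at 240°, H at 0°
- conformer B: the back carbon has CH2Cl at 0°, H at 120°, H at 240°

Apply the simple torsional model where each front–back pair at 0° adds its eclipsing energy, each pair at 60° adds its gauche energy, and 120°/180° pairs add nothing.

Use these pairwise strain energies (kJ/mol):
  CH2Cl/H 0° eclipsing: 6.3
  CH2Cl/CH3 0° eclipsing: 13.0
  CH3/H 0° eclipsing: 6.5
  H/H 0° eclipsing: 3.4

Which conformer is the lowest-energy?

A

A is eclipsed. CH3 at 0° is eclipsed with H at 0° (6.5); H at 120° is eclipsed with CH2Cl at 120° (6.3); CH3 at 240° is eclipsed with H at 240° (6.5). Total 19.3 kJ/mol.
B is eclipsed. CH3 at 0° is eclipsed with CH2Cl at 0° (13.0); H at 120° is eclipsed with H at 120° (3.4); CH3 at 240° is eclipsed with H at 240° (6.5). Total 22.9 kJ/mol.
A has the lowest total (19.3 kJ/mol).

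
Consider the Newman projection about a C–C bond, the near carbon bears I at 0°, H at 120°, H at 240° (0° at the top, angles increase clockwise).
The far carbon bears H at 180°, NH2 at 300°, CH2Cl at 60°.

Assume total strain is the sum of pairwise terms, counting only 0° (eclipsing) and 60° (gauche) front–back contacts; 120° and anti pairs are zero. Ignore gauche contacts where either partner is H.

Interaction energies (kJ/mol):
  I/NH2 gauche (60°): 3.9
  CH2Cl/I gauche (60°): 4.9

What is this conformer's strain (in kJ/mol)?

8.8 kJ/mol

This conformer (staggered): I(0°)/NH2(300°) gauche 3.9; I(0°)/CH2Cl(60°) gauche 4.9 → 8.8 kJ/mol.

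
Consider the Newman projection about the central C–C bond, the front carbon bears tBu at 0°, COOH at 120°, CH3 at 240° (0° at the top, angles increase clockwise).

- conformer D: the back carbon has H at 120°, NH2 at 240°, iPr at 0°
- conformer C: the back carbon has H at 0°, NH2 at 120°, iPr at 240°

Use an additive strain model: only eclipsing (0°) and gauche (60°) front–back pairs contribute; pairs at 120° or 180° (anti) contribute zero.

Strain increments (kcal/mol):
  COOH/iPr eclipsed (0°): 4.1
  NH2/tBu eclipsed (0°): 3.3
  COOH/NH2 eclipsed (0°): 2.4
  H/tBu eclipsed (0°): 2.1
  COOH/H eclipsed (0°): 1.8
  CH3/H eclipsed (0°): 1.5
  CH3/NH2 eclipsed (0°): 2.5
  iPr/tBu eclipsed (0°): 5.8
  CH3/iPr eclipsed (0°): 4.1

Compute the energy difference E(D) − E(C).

+1.5 kcal/mol

D is eclipsed. tBu at 0° is eclipsed with iPr at 0° (5.8); COOH at 120° is eclipsed with H at 120° (1.8); CH3 at 240° is eclipsed with NH2 at 240° (2.5). Total 10.1 kcal/mol.
C is eclipsed. tBu at 0° is eclipsed with H at 0° (2.1); COOH at 120° is eclipsed with NH2 at 120° (2.4); CH3 at 240° is eclipsed with iPr at 240° (4.1). Total 8.6 kcal/mol.
E(D) − E(C) = 10.1 − 8.6 = +1.5 kcal/mol.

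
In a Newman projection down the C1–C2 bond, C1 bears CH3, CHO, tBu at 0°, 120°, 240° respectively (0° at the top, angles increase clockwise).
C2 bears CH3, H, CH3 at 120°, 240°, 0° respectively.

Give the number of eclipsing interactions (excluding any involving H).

2

Non-H eclipsing pairs: CH3(0°)/CH3(0°); CHO(120°)/CH3(120°) — 2 interactions.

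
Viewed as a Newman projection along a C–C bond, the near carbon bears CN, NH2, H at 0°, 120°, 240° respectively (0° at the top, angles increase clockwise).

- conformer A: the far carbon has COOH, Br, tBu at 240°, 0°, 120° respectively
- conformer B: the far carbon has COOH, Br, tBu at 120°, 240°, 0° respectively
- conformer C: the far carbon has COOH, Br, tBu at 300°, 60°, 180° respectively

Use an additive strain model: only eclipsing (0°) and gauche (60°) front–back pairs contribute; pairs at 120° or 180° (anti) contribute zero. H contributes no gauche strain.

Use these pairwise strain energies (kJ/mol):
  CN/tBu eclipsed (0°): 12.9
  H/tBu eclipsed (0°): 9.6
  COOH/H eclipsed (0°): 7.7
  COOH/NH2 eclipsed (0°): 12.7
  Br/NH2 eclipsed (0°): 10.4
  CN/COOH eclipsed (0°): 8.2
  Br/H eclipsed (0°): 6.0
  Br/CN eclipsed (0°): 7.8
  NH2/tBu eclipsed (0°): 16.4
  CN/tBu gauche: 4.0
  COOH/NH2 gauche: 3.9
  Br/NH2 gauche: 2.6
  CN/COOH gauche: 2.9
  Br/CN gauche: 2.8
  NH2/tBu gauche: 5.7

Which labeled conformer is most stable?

A (eclipsed): CN(0°)/Br(0°) eclipsed 7.8; NH2(120°)/tBu(120°) eclipsed 16.4; H(240°)/COOH(240°) eclipsed 7.7 → 31.9 kJ/mol.
B (eclipsed): CN(0°)/tBu(0°) eclipsed 12.9; NH2(120°)/COOH(120°) eclipsed 12.7; H(240°)/Br(240°) eclipsed 6.0 → 31.6 kJ/mol.
C (staggered): CN(0°)/COOH(300°) gauche 2.9; CN(0°)/Br(60°) gauche 2.8; NH2(120°)/Br(60°) gauche 2.6; NH2(120°)/tBu(180°) gauche 5.7 → 14.0 kJ/mol.
C has the lowest total (14.0 kJ/mol).

C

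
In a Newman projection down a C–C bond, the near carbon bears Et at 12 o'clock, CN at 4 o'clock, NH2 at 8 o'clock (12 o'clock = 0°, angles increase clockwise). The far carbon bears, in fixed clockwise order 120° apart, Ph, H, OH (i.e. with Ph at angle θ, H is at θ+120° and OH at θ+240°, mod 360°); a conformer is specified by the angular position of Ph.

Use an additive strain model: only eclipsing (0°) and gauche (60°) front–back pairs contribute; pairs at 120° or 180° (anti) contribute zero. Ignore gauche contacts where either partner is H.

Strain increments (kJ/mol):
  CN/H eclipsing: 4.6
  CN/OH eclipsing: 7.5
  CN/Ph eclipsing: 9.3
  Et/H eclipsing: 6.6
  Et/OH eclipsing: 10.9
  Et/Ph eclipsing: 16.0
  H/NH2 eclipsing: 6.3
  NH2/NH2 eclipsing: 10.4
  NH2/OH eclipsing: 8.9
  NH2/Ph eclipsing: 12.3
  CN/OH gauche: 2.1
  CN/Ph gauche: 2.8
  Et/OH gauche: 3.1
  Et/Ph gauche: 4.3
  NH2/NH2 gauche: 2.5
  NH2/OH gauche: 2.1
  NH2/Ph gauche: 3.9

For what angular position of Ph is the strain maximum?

Ph at 0° (eclipsed): Et(0°)/Ph(0°) eclipsed 16.0; CN(120°)/H(120°) eclipsed 4.6; NH2(240°)/OH(240°) eclipsed 8.9 → 29.5 kJ/mol.
Ph at 60° (staggered): Et(0°)/Ph(60°) gauche 4.3; Et(0°)/OH(300°) gauche 3.1; CN(120°)/Ph(60°) gauche 2.8; NH2(240°)/OH(300°) gauche 2.1 → 12.3 kJ/mol.
Ph at 120° (eclipsed): Et(0°)/OH(0°) eclipsed 10.9; CN(120°)/Ph(120°) eclipsed 9.3; NH2(240°)/H(240°) eclipsed 6.3 → 26.5 kJ/mol.
Ph at 180° (staggered): Et(0°)/OH(60°) gauche 3.1; CN(120°)/Ph(180°) gauche 2.8; CN(120°)/OH(60°) gauche 2.1; NH2(240°)/Ph(180°) gauche 3.9 → 11.9 kJ/mol.
Ph at 240° (eclipsed): Et(0°)/H(0°) eclipsed 6.6; CN(120°)/OH(120°) eclipsed 7.5; NH2(240°)/Ph(240°) eclipsed 12.3 → 26.4 kJ/mol.
Ph at 300° (staggered): Et(0°)/Ph(300°) gauche 4.3; CN(120°)/OH(180°) gauche 2.1; NH2(240°)/Ph(300°) gauche 3.9; NH2(240°)/OH(180°) gauche 2.1 → 12.4 kJ/mol.
The maximum (29.5 kJ/mol) occurs with Ph at 0°.

0°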